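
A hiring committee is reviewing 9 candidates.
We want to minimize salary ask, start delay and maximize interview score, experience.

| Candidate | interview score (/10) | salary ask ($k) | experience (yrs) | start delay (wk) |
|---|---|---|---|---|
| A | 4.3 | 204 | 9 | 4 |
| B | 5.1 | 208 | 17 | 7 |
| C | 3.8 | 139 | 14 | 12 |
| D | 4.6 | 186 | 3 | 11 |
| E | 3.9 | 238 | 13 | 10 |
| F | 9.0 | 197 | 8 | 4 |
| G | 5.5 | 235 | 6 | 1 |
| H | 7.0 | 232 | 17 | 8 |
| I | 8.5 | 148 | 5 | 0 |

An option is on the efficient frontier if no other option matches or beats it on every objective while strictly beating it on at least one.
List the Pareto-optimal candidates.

A, B, C, F, G, H, I

A: not dominated.
B: not dominated.
C: not dominated (best salary ask).
D: dominated by I (interview score 8.5≥4.6, salary ask 148≤186, experience 5≥3, start delay 0≤11).
E: dominated by B (interview score 5.1≥3.9, salary ask 208≤238, experience 17≥13, start delay 7≤10).
F: not dominated (best interview score).
G: not dominated.
H: not dominated.
I: not dominated (best start delay).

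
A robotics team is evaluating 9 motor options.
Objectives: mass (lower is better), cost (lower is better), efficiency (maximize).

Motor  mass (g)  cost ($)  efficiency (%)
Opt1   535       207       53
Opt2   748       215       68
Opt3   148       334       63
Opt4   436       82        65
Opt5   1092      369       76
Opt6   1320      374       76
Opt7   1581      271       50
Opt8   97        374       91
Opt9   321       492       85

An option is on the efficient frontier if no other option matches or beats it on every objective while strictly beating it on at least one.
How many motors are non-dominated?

Opt1: dominated by Opt4 (mass 436≤535, cost 82≤207, efficiency 65≥53).
Opt2: not dominated.
Opt3: not dominated.
Opt4: not dominated (best cost).
Opt5: not dominated.
Opt6: dominated by Opt5 (mass 1092≤1320, cost 369≤374, efficiency 76≥76).
Opt7: dominated by Opt1 (mass 535≤1581, cost 207≤271, efficiency 53≥50).
Opt8: not dominated (best mass).
Opt9: dominated by Opt8 (mass 97≤321, cost 374≤492, efficiency 91≥85).
Pareto-optimal: Opt2, Opt3, Opt4, Opt5, Opt8 → 5.

5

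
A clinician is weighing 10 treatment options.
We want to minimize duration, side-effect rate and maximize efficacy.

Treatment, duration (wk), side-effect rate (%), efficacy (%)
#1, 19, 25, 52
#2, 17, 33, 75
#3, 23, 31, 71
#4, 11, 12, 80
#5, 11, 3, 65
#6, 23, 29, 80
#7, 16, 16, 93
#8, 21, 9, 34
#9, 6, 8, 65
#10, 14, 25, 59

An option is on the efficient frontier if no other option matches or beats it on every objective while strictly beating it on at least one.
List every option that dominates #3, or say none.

#4, #6, #7

#4: duration 11≤23, side-effect rate 12≤31, efficacy 80≥71 — dominates #3.
#6: duration 23≤23, side-effect rate 29≤31, efficacy 80≥71 — dominates #3.
#7: duration 16≤23, side-effect rate 16≤31, efficacy 93≥71 — dominates #3.
Others (#1, #2, #5, #8, #9, #10) are each worse than #3 on at least one objective.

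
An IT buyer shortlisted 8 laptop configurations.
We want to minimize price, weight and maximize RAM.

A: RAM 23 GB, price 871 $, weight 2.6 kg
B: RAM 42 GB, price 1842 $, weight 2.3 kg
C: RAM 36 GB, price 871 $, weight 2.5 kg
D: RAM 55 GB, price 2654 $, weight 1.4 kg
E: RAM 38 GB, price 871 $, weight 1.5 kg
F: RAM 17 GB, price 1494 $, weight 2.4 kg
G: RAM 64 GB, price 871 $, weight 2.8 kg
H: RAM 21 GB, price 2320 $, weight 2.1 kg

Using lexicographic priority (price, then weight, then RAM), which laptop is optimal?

E

First minimize price: best is 871, kept {A, C, E, G}.
Then minimize weight: best is 1.5, kept {E}.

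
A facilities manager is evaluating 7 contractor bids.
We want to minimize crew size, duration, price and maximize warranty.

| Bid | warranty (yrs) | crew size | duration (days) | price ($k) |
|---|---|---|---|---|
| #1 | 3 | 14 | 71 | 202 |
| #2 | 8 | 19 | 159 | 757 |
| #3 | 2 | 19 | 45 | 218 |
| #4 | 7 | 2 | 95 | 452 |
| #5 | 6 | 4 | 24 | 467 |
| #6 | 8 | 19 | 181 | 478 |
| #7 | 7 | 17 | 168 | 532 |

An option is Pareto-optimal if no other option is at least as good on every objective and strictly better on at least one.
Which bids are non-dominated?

#1: not dominated (best price).
#2: not dominated.
#3: not dominated.
#4: not dominated (best crew size).
#5: not dominated (best duration).
#6: not dominated.
#7: dominated by #4 (warranty 7≥7, crew size 2≤17, duration 95≤168, price 452≤532).

#1, #2, #3, #4, #5, #6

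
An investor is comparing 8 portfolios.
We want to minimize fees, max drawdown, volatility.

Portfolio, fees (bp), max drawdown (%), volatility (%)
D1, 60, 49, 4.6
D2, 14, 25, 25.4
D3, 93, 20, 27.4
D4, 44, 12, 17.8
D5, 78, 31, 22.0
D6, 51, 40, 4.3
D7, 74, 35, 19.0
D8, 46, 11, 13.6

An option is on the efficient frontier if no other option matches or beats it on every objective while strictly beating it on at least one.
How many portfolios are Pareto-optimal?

D1: dominated by D6 (fees 51≤60, max drawdown 40≤49, volatility 4.3≤4.6).
D2: not dominated (best fees).
D3: dominated by D4 (fees 44≤93, max drawdown 12≤20, volatility 17.8≤27.4).
D4: not dominated.
D5: dominated by D4 (fees 44≤78, max drawdown 12≤31, volatility 17.8≤22.0).
D6: not dominated (best volatility).
D7: dominated by D4 (fees 44≤74, max drawdown 12≤35, volatility 17.8≤19.0).
D8: not dominated (best max drawdown).
Pareto-optimal: D2, D4, D6, D8 → 4.

4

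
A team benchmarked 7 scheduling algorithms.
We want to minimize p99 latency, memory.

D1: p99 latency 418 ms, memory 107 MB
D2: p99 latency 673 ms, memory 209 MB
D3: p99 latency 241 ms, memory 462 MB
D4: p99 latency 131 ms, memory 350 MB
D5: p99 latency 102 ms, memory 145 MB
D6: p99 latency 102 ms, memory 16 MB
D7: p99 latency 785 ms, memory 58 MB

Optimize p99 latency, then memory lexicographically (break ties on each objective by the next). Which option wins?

D6

First minimize p99 latency: best is 102, kept {D5, D6}.
Then minimize memory: best is 16, kept {D6}.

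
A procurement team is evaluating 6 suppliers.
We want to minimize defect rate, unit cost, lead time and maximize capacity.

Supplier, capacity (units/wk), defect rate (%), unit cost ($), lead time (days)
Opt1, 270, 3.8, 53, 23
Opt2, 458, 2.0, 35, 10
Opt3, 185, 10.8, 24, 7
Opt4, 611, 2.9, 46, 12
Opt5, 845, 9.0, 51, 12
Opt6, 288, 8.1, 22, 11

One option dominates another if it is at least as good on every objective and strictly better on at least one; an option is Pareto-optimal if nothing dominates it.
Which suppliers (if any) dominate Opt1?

Opt2, Opt4

Opt2: capacity 458≥270, defect rate 2.0≤3.8, unit cost 35≤53, lead time 10≤23 — dominates Opt1.
Opt4: capacity 611≥270, defect rate 2.9≤3.8, unit cost 46≤53, lead time 12≤23 — dominates Opt1.
Others (Opt3, Opt5, Opt6) are each worse than Opt1 on at least one objective.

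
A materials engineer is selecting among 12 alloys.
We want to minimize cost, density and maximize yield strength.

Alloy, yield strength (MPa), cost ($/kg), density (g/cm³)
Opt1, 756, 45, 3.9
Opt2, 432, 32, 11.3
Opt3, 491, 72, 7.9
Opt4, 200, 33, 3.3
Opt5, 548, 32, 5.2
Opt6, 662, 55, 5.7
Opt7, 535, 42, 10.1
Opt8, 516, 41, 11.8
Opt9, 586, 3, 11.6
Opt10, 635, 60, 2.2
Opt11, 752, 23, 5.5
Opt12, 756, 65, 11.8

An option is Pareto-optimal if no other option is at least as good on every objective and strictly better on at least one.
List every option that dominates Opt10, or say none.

Opt1: worse on density (3.9 vs 2.2).
Opt2: worse on yield strength (432 vs 635).
Opt3: worse on yield strength (491 vs 635).
Opt4: worse on yield strength (200 vs 635).
Opt5: worse on yield strength (548 vs 635).
Opt6: worse on density (5.7 vs 2.2).
Opt7: worse on yield strength (535 vs 635).
Opt8: worse on yield strength (516 vs 635).
Opt9: worse on yield strength (586 vs 635).
Opt11: worse on density (5.5 vs 2.2).
Opt12: worse on cost (65 vs 60).
No option dominates Opt10.

none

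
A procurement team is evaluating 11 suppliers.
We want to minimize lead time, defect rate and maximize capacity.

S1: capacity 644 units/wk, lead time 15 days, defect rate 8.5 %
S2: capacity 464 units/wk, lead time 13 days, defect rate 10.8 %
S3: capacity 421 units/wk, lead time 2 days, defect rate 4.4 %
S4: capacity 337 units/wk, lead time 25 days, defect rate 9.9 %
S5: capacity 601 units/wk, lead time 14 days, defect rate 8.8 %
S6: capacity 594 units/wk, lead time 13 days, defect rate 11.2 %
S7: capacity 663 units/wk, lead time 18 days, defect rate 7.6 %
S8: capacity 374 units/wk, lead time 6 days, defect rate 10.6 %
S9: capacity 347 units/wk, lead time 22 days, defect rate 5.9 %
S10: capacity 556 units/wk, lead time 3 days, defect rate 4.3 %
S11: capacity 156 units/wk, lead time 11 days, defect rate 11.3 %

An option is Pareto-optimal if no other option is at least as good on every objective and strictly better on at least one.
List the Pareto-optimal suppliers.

S1, S3, S5, S6, S7, S10

S1: not dominated.
S2: dominated by S10 (capacity 556≥464, lead time 3≤13, defect rate 4.3≤10.8).
S3: not dominated (best lead time).
S4: dominated by S1 (capacity 644≥337, lead time 15≤25, defect rate 8.5≤9.9).
S5: not dominated.
S6: not dominated.
S7: not dominated (best capacity).
S8: dominated by S3 (capacity 421≥374, lead time 2≤6, defect rate 4.4≤10.6).
S9: dominated by S3 (capacity 421≥347, lead time 2≤22, defect rate 4.4≤5.9).
S10: not dominated (best defect rate).
S11: dominated by S3 (capacity 421≥156, lead time 2≤11, defect rate 4.4≤11.3).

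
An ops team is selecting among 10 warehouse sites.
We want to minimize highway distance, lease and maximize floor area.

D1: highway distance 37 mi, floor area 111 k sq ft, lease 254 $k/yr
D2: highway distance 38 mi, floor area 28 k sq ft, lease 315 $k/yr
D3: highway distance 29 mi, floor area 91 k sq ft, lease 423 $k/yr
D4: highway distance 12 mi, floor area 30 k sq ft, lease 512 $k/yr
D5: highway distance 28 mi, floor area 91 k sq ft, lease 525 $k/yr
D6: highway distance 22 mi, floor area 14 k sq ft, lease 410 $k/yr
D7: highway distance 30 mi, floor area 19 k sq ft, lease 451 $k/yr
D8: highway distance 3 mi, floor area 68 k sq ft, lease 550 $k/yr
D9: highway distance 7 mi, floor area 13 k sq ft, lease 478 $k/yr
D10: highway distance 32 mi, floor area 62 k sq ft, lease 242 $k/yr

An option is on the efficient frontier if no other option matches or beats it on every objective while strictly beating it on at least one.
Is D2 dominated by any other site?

Yes

D1 vs D2: highway distance 37≤38, floor area 111≥28, lease 254≤315 — D1 is at least as good on every objective and strictly better on at least one, so D1 dominates D2.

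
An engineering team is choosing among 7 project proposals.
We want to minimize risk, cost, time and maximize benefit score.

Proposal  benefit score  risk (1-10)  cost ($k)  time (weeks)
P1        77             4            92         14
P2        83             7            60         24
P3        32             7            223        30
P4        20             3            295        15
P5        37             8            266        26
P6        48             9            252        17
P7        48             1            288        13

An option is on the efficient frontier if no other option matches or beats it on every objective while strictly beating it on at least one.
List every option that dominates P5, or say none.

P1, P2

P1: benefit score 77≥37, risk 4≤8, cost 92≤266, time 14≤26 — dominates P5.
P2: benefit score 83≥37, risk 7≤8, cost 60≤266, time 24≤26 — dominates P5.
Others (P3, P4, P6, P7) are each worse than P5 on at least one objective.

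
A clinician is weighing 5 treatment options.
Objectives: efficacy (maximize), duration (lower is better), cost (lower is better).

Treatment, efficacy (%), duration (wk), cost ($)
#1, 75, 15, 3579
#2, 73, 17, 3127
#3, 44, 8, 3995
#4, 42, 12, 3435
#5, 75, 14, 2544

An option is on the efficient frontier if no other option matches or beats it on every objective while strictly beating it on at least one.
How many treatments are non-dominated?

3

#1: dominated by #5 (efficacy 75≥75, duration 14≤15, cost 2544≤3579).
#2: dominated by #5 (efficacy 75≥73, duration 14≤17, cost 2544≤3127).
#3: not dominated (best duration).
#4: not dominated.
#5: not dominated (best cost).
Pareto-optimal: #3, #4, #5 → 3.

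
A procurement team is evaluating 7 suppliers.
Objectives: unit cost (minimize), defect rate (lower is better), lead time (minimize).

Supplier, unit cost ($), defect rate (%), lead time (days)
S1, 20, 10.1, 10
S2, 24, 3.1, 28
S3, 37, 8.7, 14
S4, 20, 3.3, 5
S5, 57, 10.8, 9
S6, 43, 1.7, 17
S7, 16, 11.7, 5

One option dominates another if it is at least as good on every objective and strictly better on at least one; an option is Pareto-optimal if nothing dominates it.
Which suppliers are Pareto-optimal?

S2, S4, S6, S7

S1: dominated by S4 (unit cost 20≤20, defect rate 3.3≤10.1, lead time 5≤10).
S2: not dominated.
S3: dominated by S4 (unit cost 20≤37, defect rate 3.3≤8.7, lead time 5≤14).
S4: not dominated.
S5: dominated by S4 (unit cost 20≤57, defect rate 3.3≤10.8, lead time 5≤9).
S6: not dominated (best defect rate).
S7: not dominated (best unit cost).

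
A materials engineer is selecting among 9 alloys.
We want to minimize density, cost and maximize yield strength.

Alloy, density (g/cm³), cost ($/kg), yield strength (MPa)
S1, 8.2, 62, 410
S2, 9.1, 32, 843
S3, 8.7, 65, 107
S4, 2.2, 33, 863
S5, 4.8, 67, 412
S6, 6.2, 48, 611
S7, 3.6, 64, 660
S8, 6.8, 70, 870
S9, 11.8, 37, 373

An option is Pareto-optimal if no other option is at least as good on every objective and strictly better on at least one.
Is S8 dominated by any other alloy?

No

S1: worse on density (8.2 vs 6.8).
S2: worse on density (9.1 vs 6.8).
S3: worse on density (8.7 vs 6.8).
S4: worse on yield strength (863 vs 870).
S5: worse on yield strength (412 vs 870).
S6: worse on yield strength (611 vs 870).
S7: worse on yield strength (660 vs 870).
S9: worse on density (11.8 vs 6.8).
No option is at least as good as S8 on every objective and strictly better on one.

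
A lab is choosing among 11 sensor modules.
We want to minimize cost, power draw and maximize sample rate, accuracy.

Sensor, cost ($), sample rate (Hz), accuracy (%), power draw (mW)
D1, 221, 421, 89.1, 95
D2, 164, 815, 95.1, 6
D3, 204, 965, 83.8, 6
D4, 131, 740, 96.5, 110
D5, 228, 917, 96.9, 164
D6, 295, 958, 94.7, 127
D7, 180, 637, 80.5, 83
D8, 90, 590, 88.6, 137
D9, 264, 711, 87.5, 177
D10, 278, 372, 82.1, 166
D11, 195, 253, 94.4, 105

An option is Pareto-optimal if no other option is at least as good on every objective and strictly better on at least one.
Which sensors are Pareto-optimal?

D1: dominated by D2 (cost 164≤221, sample rate 815≥421, accuracy 95.1≥89.1, power draw 6≤95).
D2: not dominated.
D3: not dominated (best sample rate).
D4: not dominated.
D5: not dominated (best accuracy).
D6: not dominated.
D7: dominated by D2 (cost 164≤180, sample rate 815≥637, accuracy 95.1≥80.5, power draw 6≤83).
D8: not dominated (best cost).
D9: dominated by D2 (cost 164≤264, sample rate 815≥711, accuracy 95.1≥87.5, power draw 6≤177).
D10: dominated by D1 (cost 221≤278, sample rate 421≥372, accuracy 89.1≥82.1, power draw 95≤166).
D11: dominated by D2 (cost 164≤195, sample rate 815≥253, accuracy 95.1≥94.4, power draw 6≤105).

D2, D3, D4, D5, D6, D8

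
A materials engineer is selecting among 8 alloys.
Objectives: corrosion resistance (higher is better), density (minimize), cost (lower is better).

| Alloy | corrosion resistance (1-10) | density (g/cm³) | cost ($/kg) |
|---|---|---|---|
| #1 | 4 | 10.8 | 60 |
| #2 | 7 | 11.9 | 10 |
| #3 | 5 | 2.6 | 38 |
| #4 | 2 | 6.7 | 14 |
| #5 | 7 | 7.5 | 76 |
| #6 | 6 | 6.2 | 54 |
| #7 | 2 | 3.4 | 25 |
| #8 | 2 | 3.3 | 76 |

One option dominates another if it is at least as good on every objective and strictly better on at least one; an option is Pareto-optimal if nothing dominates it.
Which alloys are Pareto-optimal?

#1: dominated by #3 (corrosion resistance 5≥4, density 2.6≤10.8, cost 38≤60).
#2: not dominated (best cost).
#3: not dominated (best density).
#4: not dominated.
#5: not dominated.
#6: not dominated.
#7: not dominated.
#8: dominated by #3 (corrosion resistance 5≥2, density 2.6≤3.3, cost 38≤76).

#2, #3, #4, #5, #6, #7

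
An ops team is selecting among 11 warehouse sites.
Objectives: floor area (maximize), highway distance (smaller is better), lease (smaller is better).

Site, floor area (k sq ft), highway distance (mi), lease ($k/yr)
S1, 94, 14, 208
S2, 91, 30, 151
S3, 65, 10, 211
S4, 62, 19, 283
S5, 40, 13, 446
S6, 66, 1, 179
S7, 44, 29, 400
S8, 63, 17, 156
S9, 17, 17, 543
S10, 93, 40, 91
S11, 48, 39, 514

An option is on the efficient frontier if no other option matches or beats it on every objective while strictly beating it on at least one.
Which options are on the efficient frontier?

S1, S2, S6, S8, S10

S1: not dominated (best floor area).
S2: not dominated.
S3: dominated by S6 (floor area 66≥65, highway distance 1≤10, lease 179≤211).
S4: dominated by S1 (floor area 94≥62, highway distance 14≤19, lease 208≤283).
S5: dominated by S3 (floor area 65≥40, highway distance 10≤13, lease 211≤446).
S6: not dominated (best highway distance).
S7: dominated by S1 (floor area 94≥44, highway distance 14≤29, lease 208≤400).
S8: not dominated.
S9: dominated by S1 (floor area 94≥17, highway distance 14≤17, lease 208≤543).
S10: not dominated (best lease).
S11: dominated by S1 (floor area 94≥48, highway distance 14≤39, lease 208≤514).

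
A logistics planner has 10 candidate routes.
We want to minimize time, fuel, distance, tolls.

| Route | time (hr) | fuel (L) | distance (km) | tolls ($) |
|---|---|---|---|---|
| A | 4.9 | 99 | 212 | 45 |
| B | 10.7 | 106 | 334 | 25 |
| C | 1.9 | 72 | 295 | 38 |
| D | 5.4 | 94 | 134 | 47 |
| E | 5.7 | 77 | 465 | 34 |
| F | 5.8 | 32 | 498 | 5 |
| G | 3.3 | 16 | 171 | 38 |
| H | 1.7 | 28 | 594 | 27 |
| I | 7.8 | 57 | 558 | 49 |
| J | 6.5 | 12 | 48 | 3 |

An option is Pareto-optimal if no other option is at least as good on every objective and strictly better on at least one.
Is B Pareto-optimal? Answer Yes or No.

J vs B: time 6.5≤10.7, fuel 12≤106, distance 48≤334, tolls 3≤25 — J is at least as good on every objective and strictly better on at least one, so J dominates B.

No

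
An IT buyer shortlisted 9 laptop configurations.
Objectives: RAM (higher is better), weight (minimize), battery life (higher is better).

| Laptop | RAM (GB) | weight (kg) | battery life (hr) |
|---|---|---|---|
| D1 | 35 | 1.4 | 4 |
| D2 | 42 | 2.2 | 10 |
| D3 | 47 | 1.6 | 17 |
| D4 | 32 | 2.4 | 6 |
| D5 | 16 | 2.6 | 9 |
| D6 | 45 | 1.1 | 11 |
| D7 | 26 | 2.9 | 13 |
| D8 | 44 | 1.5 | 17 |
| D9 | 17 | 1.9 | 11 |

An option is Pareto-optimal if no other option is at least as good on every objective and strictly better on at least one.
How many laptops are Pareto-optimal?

3

D1: dominated by D6 (RAM 45≥35, weight 1.1≤1.4, battery life 11≥4).
D2: dominated by D3 (RAM 47≥42, weight 1.6≤2.2, battery life 17≥10).
D3: not dominated (best RAM).
D4: dominated by D2 (RAM 42≥32, weight 2.2≤2.4, battery life 10≥6).
D5: dominated by D2 (RAM 42≥16, weight 2.2≤2.6, battery life 10≥9).
D6: not dominated (best weight).
D7: dominated by D3 (RAM 47≥26, weight 1.6≤2.9, battery life 17≥13).
D8: not dominated.
D9: dominated by D3 (RAM 47≥17, weight 1.6≤1.9, battery life 17≥11).
Pareto-optimal: D3, D6, D8 → 3.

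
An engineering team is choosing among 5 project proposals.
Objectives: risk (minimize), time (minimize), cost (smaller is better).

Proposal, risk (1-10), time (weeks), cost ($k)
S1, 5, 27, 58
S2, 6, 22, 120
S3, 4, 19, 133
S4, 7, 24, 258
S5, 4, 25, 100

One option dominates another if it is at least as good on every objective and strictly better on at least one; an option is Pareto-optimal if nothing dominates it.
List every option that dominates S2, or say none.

S1: worse on time (27 vs 22).
S3: worse on cost (133 vs 120).
S4: worse on risk (7 vs 6).
S5: worse on time (25 vs 22).
No option dominates S2.

none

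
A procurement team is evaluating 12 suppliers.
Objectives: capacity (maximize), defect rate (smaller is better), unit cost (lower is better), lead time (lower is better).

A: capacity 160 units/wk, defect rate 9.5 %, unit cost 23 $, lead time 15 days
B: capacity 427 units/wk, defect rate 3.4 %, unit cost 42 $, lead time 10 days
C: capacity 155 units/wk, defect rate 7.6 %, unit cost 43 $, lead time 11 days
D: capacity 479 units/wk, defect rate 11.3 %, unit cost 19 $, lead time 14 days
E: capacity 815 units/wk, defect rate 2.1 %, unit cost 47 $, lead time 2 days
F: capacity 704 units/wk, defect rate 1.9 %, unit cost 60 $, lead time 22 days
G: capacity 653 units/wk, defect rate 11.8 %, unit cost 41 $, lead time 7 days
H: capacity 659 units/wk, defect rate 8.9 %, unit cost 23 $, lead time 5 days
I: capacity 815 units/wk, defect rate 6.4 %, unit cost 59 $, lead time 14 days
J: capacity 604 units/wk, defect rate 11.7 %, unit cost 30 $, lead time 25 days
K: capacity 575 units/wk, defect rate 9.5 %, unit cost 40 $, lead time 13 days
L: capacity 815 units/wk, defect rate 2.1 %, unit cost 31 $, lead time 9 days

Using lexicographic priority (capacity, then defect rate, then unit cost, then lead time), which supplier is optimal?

L

First maximize capacity: best is 815, kept {E, I, L}.
Then minimize defect rate: best is 2.1, kept {E, L}.
Then minimize unit cost: best is 31, kept {L}.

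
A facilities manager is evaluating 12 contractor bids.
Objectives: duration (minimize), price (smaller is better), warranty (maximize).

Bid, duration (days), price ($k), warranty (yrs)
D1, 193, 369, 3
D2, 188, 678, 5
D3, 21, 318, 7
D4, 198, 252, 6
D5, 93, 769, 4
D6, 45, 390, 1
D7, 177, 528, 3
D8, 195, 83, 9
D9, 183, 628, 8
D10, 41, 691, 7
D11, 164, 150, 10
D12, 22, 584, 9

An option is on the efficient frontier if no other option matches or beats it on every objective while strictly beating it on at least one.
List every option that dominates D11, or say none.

none

D1: worse on duration (193 vs 164).
D2: worse on duration (188 vs 164).
D3: worse on price (318 vs 150).
D4: worse on duration (198 vs 164).
D5: worse on price (769 vs 150).
D6: worse on price (390 vs 150).
D7: worse on duration (177 vs 164).
D8: worse on duration (195 vs 164).
D9: worse on duration (183 vs 164).
D10: worse on price (691 vs 150).
D12: worse on price (584 vs 150).
No option dominates D11.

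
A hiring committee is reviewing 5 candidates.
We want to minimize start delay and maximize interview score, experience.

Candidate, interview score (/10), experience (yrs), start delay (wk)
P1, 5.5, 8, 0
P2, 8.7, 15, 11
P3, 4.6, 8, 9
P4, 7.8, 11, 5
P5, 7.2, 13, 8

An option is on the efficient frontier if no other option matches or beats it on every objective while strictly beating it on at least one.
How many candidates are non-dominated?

4

P1: not dominated (best start delay).
P2: not dominated (best interview score).
P3: dominated by P1 (interview score 5.5≥4.6, experience 8≥8, start delay 0≤9).
P4: not dominated.
P5: not dominated.
Pareto-optimal: P1, P2, P4, P5 → 4.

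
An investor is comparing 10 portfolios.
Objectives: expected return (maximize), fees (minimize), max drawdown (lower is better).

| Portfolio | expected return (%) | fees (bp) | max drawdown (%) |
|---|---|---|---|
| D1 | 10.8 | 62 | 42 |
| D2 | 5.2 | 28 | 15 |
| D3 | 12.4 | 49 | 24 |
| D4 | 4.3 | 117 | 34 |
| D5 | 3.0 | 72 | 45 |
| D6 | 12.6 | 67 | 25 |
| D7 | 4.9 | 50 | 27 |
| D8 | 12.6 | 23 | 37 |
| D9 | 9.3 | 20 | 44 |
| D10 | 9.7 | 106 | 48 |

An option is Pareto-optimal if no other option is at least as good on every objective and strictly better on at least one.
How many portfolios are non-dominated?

5

D1: dominated by D3 (expected return 12.4≥10.8, fees 49≤62, max drawdown 24≤42).
D2: not dominated (best max drawdown).
D3: not dominated.
D4: dominated by D2 (expected return 5.2≥4.3, fees 28≤117, max drawdown 15≤34).
D5: dominated by D1 (expected return 10.8≥3.0, fees 62≤72, max drawdown 42≤45).
D6: not dominated.
D7: dominated by D2 (expected return 5.2≥4.9, fees 28≤50, max drawdown 15≤27).
D8: not dominated.
D9: not dominated (best fees).
D10: dominated by D1 (expected return 10.8≥9.7, fees 62≤106, max drawdown 42≤48).
Pareto-optimal: D2, D3, D6, D8, D9 → 5.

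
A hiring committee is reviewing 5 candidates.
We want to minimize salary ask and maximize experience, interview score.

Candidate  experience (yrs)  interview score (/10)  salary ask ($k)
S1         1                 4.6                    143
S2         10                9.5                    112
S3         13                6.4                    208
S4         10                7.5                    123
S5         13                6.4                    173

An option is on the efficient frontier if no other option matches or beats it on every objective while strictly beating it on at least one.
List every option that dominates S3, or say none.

S5: experience 13≥13, interview score 6.4≥6.4, salary ask 173≤208 — dominates S3.
Others (S1, S2, S4) are each worse than S3 on at least one objective.

S5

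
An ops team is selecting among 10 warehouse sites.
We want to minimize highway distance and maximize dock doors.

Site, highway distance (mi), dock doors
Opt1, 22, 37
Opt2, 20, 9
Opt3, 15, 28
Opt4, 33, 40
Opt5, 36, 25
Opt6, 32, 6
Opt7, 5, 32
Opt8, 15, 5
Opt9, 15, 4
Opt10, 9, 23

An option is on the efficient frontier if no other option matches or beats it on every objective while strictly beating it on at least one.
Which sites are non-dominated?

Opt1: not dominated.
Opt2: dominated by Opt3 (highway distance 15≤20, dock doors 28≥9).
Opt3: dominated by Opt7 (highway distance 5≤15, dock doors 32≥28).
Opt4: not dominated (best dock doors).
Opt5: dominated by Opt1 (highway distance 22≤36, dock doors 37≥25).
Opt6: dominated by Opt1 (highway distance 22≤32, dock doors 37≥6).
Opt7: not dominated (best highway distance).
Opt8: dominated by Opt3 (highway distance 15≤15, dock doors 28≥5).
Opt9: dominated by Opt3 (highway distance 15≤15, dock doors 28≥4).
Opt10: dominated by Opt7 (highway distance 5≤9, dock doors 32≥23).

Opt1, Opt4, Opt7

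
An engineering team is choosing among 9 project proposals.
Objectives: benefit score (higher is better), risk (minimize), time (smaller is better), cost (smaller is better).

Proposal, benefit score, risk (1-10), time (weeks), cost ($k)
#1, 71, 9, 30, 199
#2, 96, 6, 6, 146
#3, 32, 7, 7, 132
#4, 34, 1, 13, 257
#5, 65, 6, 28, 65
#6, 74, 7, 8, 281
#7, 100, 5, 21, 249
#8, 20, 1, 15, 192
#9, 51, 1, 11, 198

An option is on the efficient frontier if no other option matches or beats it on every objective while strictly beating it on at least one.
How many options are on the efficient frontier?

6

#1: dominated by #2 (benefit score 96≥71, risk 6≤9, time 6≤30, cost 146≤199).
#2: not dominated (best time).
#3: not dominated.
#4: dominated by #9 (benefit score 51≥34, risk 1≤1, time 11≤13, cost 198≤257).
#5: not dominated (best cost).
#6: dominated by #2 (benefit score 96≥74, risk 6≤7, time 6≤8, cost 146≤281).
#7: not dominated (best benefit score).
#8: not dominated.
#9: not dominated.
Pareto-optimal: #2, #3, #5, #7, #8, #9 → 6.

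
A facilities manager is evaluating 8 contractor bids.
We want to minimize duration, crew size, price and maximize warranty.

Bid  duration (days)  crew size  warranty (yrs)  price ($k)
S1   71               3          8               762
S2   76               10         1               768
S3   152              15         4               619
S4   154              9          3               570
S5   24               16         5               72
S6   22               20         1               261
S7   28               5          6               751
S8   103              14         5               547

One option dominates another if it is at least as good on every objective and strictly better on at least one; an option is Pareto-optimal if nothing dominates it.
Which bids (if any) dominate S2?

S1: duration 71≤76, crew size 3≤10, warranty 8≥1, price 762≤768 — dominates S2.
S7: duration 28≤76, crew size 5≤10, warranty 6≥1, price 751≤768 — dominates S2.
Others (S3, S4, S5, S6, S8) are each worse than S2 on at least one objective.

S1, S7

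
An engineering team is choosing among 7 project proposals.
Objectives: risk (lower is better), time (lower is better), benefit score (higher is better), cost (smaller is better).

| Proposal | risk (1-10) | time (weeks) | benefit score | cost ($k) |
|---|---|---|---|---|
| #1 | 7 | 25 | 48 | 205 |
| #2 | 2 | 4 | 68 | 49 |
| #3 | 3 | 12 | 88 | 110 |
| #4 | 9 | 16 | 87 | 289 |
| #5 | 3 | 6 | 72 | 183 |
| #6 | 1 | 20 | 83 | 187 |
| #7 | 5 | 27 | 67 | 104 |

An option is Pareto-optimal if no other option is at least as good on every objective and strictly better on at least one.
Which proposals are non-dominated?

#2, #3, #5, #6

#1: dominated by #2 (risk 2≤7, time 4≤25, benefit score 68≥48, cost 49≤205).
#2: not dominated (best time).
#3: not dominated (best benefit score).
#4: dominated by #3 (risk 3≤9, time 12≤16, benefit score 88≥87, cost 110≤289).
#5: not dominated.
#6: not dominated (best risk).
#7: dominated by #2 (risk 2≤5, time 4≤27, benefit score 68≥67, cost 49≤104).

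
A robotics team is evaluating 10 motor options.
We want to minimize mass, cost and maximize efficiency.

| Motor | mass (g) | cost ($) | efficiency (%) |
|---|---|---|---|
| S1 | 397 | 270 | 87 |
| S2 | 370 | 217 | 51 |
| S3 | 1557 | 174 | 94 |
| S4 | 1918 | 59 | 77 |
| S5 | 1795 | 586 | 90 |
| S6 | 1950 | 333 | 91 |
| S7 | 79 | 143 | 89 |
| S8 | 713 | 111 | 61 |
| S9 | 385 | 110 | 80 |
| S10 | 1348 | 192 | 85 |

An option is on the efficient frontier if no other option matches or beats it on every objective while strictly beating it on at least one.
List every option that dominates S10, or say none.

S7: mass 79≤1348, cost 143≤192, efficiency 89≥85 — dominates S10.
Others (S1, S2, S3, S4, S5, S6, S8, S9) are each worse than S10 on at least one objective.

S7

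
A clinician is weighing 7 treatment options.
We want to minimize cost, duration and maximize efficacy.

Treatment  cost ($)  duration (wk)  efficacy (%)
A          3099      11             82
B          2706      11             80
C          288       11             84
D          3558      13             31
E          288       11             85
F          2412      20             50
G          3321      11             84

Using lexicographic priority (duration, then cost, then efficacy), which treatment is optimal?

First minimize duration: best is 11, kept {A, B, C, E, G}.
Then minimize cost: best is 288, kept {C, E}.
Then maximize efficacy: best is 85, kept {E}.

E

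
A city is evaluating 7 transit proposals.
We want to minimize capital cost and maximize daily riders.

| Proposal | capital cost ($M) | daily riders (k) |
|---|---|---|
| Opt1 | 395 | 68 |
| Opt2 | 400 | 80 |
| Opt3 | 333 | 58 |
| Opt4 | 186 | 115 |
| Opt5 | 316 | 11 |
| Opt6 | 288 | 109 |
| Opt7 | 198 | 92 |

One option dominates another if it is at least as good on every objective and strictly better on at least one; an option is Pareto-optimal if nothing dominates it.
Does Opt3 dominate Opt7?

No

Opt3 vs Opt7: Opt3 is worse on capital cost (333 vs 198), so it does not dominate Opt7.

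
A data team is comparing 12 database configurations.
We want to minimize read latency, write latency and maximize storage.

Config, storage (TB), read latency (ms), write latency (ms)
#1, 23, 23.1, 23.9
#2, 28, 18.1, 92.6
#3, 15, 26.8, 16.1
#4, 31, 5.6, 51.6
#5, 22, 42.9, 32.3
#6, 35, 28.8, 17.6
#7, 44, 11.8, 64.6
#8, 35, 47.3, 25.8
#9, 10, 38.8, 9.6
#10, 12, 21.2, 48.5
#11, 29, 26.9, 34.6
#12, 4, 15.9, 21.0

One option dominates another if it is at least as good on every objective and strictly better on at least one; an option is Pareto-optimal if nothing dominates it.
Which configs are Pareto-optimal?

#1, #3, #4, #6, #7, #9, #10, #11, #12

#1: not dominated.
#2: dominated by #4 (storage 31≥28, read latency 5.6≤18.1, write latency 51.6≤92.6).
#3: not dominated.
#4: not dominated (best read latency).
#5: dominated by #1 (storage 23≥22, read latency 23.1≤42.9, write latency 23.9≤32.3).
#6: not dominated.
#7: not dominated (best storage).
#8: dominated by #6 (storage 35≥35, read latency 28.8≤47.3, write latency 17.6≤25.8).
#9: not dominated (best write latency).
#10: not dominated.
#11: not dominated.
#12: not dominated.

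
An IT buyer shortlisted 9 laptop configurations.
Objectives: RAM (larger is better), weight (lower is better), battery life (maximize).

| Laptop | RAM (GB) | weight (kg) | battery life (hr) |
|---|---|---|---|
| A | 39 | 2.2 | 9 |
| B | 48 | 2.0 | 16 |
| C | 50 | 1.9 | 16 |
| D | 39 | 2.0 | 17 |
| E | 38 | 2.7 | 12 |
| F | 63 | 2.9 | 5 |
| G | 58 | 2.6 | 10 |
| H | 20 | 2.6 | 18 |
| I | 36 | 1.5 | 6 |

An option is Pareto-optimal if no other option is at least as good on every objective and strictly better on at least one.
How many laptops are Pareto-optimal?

6

A: dominated by B (RAM 48≥39, weight 2.0≤2.2, battery life 16≥9).
B: dominated by C (RAM 50≥48, weight 1.9≤2.0, battery life 16≥16).
C: not dominated.
D: not dominated.
E: dominated by B (RAM 48≥38, weight 2.0≤2.7, battery life 16≥12).
F: not dominated (best RAM).
G: not dominated.
H: not dominated (best battery life).
I: not dominated (best weight).
Pareto-optimal: C, D, F, G, H, I → 6.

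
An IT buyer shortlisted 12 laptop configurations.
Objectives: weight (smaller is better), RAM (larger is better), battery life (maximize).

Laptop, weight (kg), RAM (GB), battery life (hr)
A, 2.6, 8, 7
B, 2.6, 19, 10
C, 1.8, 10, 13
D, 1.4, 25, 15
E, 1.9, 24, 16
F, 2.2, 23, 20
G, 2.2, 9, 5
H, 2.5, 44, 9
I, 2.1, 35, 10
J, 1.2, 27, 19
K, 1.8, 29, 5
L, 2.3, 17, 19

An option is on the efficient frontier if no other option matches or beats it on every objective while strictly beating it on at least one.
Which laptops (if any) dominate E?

J: weight 1.2≤1.9, RAM 27≥24, battery life 19≥16 — dominates E.
Others (A, B, C, D, F, G, H, I, K, L) are each worse than E on at least one objective.

J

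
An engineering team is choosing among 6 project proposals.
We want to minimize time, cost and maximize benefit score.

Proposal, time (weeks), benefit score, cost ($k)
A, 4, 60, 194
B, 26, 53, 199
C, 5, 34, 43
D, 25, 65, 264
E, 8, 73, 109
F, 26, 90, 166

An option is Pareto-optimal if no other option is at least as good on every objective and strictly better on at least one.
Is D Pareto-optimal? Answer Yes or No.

E vs D: time 8≤25, benefit score 73≥65, cost 109≤264 — E is at least as good on every objective and strictly better on at least one, so E dominates D.

No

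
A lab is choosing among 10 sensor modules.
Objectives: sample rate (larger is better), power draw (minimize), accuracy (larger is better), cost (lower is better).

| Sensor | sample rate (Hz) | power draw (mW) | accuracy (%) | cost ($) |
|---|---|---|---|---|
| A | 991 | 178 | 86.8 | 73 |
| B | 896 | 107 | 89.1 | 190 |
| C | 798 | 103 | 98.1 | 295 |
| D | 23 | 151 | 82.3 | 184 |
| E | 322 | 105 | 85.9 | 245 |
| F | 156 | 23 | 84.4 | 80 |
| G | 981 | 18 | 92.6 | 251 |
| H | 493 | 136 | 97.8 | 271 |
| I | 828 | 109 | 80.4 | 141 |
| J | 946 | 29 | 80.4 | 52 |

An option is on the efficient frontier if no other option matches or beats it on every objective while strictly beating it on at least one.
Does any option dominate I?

J vs I: sample rate 946≥828, power draw 29≤109, accuracy 80.4≥80.4, cost 52≤141 — J is at least as good on every objective and strictly better on at least one, so J dominates I.

Yes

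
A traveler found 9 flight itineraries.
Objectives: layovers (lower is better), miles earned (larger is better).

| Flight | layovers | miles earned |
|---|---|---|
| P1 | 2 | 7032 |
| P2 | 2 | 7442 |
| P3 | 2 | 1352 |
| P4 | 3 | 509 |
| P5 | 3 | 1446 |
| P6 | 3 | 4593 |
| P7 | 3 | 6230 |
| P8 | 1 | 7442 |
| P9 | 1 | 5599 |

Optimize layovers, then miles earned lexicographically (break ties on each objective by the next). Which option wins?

P8

First minimize layovers: best is 1, kept {P8, P9}.
Then maximize miles earned: best is 7442, kept {P8}.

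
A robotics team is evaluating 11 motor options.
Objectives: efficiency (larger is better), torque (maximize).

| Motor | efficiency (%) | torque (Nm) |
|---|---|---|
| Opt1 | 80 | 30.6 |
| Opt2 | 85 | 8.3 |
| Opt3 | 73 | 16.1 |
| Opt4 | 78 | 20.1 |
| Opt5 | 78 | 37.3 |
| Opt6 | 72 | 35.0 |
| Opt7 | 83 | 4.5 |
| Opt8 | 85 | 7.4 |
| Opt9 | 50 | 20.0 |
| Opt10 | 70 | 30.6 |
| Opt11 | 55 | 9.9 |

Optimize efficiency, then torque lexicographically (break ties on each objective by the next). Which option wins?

Opt2

First maximize efficiency: best is 85, kept {Opt2, Opt8}.
Then maximize torque: best is 8.3, kept {Opt2}.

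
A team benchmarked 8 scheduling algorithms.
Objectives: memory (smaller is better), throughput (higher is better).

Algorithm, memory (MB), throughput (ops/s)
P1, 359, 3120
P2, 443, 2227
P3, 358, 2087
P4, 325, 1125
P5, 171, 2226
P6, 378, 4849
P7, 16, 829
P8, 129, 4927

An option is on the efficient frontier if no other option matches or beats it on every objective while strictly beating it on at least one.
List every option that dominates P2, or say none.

P1, P6, P8

P1: memory 359≤443, throughput 3120≥2227 — dominates P2.
P6: memory 378≤443, throughput 4849≥2227 — dominates P2.
P8: memory 129≤443, throughput 4927≥2227 — dominates P2.
Others (P3, P4, P5, P7) are each worse than P2 on at least one objective.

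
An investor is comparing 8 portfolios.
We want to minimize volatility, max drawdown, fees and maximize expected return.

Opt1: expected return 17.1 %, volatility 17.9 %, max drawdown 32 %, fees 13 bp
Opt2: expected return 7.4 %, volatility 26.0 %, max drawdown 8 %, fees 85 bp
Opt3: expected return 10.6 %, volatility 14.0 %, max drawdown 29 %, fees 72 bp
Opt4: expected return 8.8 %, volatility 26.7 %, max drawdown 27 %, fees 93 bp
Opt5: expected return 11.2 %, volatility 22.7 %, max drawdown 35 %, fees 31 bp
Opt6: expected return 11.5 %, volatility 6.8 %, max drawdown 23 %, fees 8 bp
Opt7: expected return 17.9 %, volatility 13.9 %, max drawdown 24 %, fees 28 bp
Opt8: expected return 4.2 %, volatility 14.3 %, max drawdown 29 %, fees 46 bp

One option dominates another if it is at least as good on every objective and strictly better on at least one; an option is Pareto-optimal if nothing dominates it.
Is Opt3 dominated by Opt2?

Opt2 vs Opt3: Opt2 is worse on expected return (7.4 vs 10.6), so it does not dominate Opt3.

No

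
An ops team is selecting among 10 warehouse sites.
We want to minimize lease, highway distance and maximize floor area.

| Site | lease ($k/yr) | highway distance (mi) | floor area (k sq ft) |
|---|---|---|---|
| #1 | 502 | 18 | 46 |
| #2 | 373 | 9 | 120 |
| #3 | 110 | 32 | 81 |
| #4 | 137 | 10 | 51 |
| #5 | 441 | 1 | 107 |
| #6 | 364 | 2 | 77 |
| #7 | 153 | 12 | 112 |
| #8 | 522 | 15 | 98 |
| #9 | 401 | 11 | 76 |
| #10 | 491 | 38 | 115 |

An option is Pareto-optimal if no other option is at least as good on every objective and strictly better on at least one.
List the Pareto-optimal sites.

#1: dominated by #2 (lease 373≤502, highway distance 9≤18, floor area 120≥46).
#2: not dominated (best floor area).
#3: not dominated (best lease).
#4: not dominated.
#5: not dominated (best highway distance).
#6: not dominated.
#7: not dominated.
#8: dominated by #2 (lease 373≤522, highway distance 9≤15, floor area 120≥98).
#9: dominated by #2 (lease 373≤401, highway distance 9≤11, floor area 120≥76).
#10: dominated by #2 (lease 373≤491, highway distance 9≤38, floor area 120≥115).

#2, #3, #4, #5, #6, #7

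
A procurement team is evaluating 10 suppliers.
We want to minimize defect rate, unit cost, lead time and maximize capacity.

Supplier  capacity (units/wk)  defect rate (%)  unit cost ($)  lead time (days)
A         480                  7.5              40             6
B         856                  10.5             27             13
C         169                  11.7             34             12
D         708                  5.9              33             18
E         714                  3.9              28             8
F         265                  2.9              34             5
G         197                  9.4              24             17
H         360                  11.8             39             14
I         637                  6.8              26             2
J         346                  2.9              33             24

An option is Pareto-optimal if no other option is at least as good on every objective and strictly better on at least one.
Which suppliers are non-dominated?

A: dominated by I (capacity 637≥480, defect rate 6.8≤7.5, unit cost 26≤40, lead time 2≤6).
B: not dominated (best capacity).
C: dominated by E (capacity 714≥169, defect rate 3.9≤11.7, unit cost 28≤34, lead time 8≤12).
D: dominated by E (capacity 714≥708, defect rate 3.9≤5.9, unit cost 28≤33, lead time 8≤18).
E: not dominated.
F: not dominated.
G: not dominated (best unit cost).
H: dominated by B (capacity 856≥360, defect rate 10.5≤11.8, unit cost 27≤39, lead time 13≤14).
I: not dominated (best lead time).
J: not dominated.

B, E, F, G, I, J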